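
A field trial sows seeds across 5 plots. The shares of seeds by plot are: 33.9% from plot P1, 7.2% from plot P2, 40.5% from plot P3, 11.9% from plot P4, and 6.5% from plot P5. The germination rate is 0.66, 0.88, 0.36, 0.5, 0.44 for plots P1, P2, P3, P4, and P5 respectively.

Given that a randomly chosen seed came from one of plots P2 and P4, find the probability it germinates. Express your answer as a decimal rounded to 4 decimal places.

0.6432

Let S = {P2, P4}.
P(S) = 0.072 + 0.119 = 0.191.
P(G ∩ S) = 0.88·0.072 + 0.5·0.119 = 0.06336 + 0.0595 = 0.12286.
P(G | S) = 0.12286 / 0.191 = 0.643246…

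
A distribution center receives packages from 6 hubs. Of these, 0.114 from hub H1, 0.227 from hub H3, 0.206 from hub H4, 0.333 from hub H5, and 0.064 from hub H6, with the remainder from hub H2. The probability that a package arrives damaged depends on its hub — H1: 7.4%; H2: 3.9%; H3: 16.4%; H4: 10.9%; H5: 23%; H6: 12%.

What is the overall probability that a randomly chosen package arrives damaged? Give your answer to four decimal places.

0.1546

P(H2) = 1 − (0.114 + 0.227 + 0.206 + 0.333 + 0.064) = 0.056.
By the law of total probability,
P(D) = P(D|H1)·P(H1) + P(D|H2)·P(H2) + P(D|H3)·P(H3) + P(D|H4)·P(H4) + P(D|H5)·P(H5) + P(D|H6)·P(H6)
      = 0.074·0.114 + 0.039·0.056 + 0.164·0.227 + 0.109·0.206 + 0.23·0.333 + 0.12·0.064
      = 0.008436 + 0.002184 + 0.037228 + 0.022454 + 0.07659 + 0.00768 = 0.154572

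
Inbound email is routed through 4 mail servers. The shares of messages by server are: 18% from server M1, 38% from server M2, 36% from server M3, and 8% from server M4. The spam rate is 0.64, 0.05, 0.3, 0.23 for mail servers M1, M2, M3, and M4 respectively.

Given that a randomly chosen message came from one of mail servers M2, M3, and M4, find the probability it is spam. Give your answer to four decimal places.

Let J = {M2, M3, M4}.
P(J) = 0.38 + 0.36 + 0.08 = 0.82.
P(S ∩ J) = 0.05·0.38 + 0.3·0.36 + 0.23·0.08 = 0.019 + 0.108 + 0.0184 = 0.1454.
P(S | J) = 0.1454 / 0.82 = 0.177317…

0.1773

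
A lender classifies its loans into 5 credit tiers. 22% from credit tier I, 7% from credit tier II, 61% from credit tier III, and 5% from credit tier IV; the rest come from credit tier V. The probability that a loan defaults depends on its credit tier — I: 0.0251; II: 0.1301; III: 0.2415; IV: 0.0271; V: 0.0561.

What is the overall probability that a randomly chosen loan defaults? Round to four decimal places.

0.1661

P(V) = 1 − (0.22 + 0.07 + 0.61 + 0.05) = 0.05.
P(D) = P(D|I)·P(I) + P(D|II)·P(II) + P(D|III)·P(III) + P(D|IV)·P(IV) + P(D|V)·P(V)
      = 0.0251·0.22 + 0.1301·0.07 + 0.2415·0.61 + 0.0271·0.05 + 0.0561·0.05
      = 0.005522 + 0.009107 + 0.147315 + 0.001355 + 0.002805 = 0.166104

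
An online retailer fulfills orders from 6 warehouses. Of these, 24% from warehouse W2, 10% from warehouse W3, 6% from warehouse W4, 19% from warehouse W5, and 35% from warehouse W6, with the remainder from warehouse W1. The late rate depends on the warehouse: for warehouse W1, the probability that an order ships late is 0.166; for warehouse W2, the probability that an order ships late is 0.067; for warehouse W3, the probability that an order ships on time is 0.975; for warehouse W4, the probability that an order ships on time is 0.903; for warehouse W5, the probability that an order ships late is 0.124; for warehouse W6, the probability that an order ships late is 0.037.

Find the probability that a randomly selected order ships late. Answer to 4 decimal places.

P(L) ≈ 0.0709

P(W1) = 1 − (0.24 + 0.1 + 0.06 + 0.19 + 0.35) = 0.06.
P(L|W3) = 1 − 0.975 = 0.025.
P(L|W4) = 1 − 0.903 = 0.097.
P(L) = P(L|W1)·P(W1) + P(L|W2)·P(W2) + P(L|W3)·P(W3) + P(L|W4)·P(W4) + P(L|W5)·P(W5) + P(L|W6)·P(W6)
      = 0.166·0.06 + 0.067·0.24 + 0.025·0.1 + 0.097·0.06 + 0.124·0.19 + 0.037·0.35
      = 0.00996 + 0.01608 + 0.0025 + 0.00582 + 0.02356 + 0.01295 = 0.07087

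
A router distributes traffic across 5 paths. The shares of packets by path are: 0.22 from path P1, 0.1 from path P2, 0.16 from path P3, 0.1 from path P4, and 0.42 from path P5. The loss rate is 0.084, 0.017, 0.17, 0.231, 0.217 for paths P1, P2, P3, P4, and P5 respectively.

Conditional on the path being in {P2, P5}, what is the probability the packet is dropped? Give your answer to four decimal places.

Let S = {P2, P5}.
P(S) = 0.1 + 0.42 = 0.52.
P(L ∩ S) = 0.017·0.1 + 0.217·0.42 = 0.0017 + 0.09114 = 0.09284.
P(L | S) = 0.09284 / 0.52 = 0.178538…

0.1785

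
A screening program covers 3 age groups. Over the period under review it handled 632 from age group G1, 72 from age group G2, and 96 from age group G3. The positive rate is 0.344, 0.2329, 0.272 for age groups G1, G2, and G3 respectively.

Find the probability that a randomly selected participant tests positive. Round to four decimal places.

Total: 632 + 72 + 96 = 800.
P(G1) = 632/800 = 0.79. P(G2) = 72/800 = 0.09. P(G3) = 96/800 = 0.12.
By the law of total probability,
P(T) = P(T|G1)·P(G1) + P(T|G2)·P(G2) + P(T|G3)·P(G3)
      = 0.344·0.79 + 0.2329·0.09 + 0.272·0.12
      = 0.27176 + 0.020961 + 0.03264 = 0.325361

P(T) ≈ 0.3254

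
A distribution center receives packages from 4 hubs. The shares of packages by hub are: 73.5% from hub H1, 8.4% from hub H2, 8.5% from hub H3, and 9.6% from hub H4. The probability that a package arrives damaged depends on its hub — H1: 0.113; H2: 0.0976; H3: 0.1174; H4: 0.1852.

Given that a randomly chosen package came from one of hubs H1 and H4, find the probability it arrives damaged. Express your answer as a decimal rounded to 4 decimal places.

Let S = {H1, H4}.
P(S) = 0.735 + 0.096 = 0.831.
P(D ∩ S) = 0.113·0.735 + 0.1852·0.096 = 0.083055 + 0.0177792 = 0.1008342.
P(D | S) = 0.1008342 / 0.831 = 0.121341…

0.1213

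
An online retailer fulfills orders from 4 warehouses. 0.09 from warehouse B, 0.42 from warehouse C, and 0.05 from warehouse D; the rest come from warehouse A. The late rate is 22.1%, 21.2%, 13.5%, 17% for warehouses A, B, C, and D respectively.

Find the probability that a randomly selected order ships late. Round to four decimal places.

0.1815

P(A) = 1 − (0.09 + 0.42 + 0.05) = 0.44.
P(L) = P(L|A)·P(A) + P(L|B)·P(B) + P(L|C)·P(C) + P(L|D)·P(D)
      = 0.221·0.44 + 0.212·0.09 + 0.135·0.42 + 0.17·0.05
      = 0.09724 + 0.01908 + 0.0567 + 0.0085 = 0.18152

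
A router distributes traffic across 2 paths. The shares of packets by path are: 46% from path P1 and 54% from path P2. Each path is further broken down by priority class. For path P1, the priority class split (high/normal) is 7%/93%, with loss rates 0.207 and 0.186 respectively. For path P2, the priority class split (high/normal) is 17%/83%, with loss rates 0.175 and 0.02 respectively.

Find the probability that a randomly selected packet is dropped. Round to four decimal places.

0.1113

P(L|P1) = 0.07·0.207 + 0.93·0.186 = 0.01449 + 0.17298 = 0.18747
P(L|P2) = 0.17·0.175 + 0.83·0.02 = 0.02975 + 0.0166 = 0.04635
By total probability over the outer partition,
P(L) = 0.46·0.18747 + 0.54·0.04635
      = 0.0862362 + 0.025029 = 0.1112652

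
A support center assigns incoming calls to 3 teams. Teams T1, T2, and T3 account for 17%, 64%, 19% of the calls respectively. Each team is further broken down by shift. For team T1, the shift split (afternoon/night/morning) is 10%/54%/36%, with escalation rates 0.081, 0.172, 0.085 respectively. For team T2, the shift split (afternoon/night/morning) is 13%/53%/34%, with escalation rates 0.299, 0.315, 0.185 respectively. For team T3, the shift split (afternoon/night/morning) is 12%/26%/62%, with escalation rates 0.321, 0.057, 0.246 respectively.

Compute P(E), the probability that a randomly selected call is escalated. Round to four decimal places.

0.2335

P(E|T1) = 0.1·0.081 + 0.54·0.172 + 0.36·0.085 = 0.0081 + 0.09288 + 0.0306 = 0.13158
P(E|T2) = 0.13·0.299 + 0.53·0.315 + 0.34·0.185 = 0.03887 + 0.16695 + 0.0629 = 0.26872
P(E|T3) = 0.12·0.321 + 0.26·0.057 + 0.62·0.246 = 0.03852 + 0.01482 + 0.15252 = 0.20586
Then overall,
P(E) = 0.17·0.13158 + 0.64·0.26872 + 0.19·0.20586
      = 0.0223686 + 0.1719808 + 0.0391134 = 0.2334628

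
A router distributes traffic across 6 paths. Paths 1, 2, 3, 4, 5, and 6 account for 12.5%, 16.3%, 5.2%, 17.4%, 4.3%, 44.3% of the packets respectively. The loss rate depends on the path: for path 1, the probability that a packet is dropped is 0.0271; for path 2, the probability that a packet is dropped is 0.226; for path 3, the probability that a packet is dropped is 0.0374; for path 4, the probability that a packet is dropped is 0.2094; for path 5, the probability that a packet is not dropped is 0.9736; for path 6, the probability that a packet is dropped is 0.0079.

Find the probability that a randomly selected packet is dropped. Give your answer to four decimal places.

P(L) ≈ 0.0832

P(L|5) = 1 − 0.9736 = 0.0264.
P(L) = P(L|1)·P(1) + P(L|2)·P(2) + P(L|3)·P(3) + P(L|4)·P(4) + P(L|5)·P(5) + P(L|6)·P(6)
      = 0.0271·0.125 + 0.226·0.163 + 0.0374·0.052 + 0.2094·0.174 + 0.0264·0.043 + 0.0079·0.443
      = 0.0033875 + 0.036838 + 0.0019448 + 0.0364356 + 0.0011352 + 0.0034997 = 0.0832408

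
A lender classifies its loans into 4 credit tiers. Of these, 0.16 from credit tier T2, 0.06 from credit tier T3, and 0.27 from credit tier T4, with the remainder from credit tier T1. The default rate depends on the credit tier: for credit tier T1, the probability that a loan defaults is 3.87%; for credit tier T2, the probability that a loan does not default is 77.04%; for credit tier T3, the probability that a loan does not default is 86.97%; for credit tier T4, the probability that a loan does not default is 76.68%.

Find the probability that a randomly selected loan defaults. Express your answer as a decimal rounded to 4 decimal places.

0.1273

P(T1) = 1 − (0.16 + 0.06 + 0.27) = 0.51.
P(D|T2) = 1 − 0.7704 = 0.2296.
P(D|T3) = 1 − 0.8697 = 0.1303.
P(D|T4) = 1 − 0.7668 = 0.2332.
P(D) = P(D|T1)·P(T1) + P(D|T2)·P(T2) + P(D|T3)·P(T3) + P(D|T4)·P(T4)
      = 0.0387·0.51 + 0.2296·0.16 + 0.1303·0.06 + 0.2332·0.27
      = 0.019737 + 0.036736 + 0.007818 + 0.062964 = 0.127255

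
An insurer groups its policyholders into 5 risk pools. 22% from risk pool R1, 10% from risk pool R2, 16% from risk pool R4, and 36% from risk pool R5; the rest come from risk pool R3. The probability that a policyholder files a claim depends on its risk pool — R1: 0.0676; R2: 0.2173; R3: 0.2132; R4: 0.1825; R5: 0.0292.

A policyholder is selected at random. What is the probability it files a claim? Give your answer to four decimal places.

0.1104

P(R3) = 1 − (0.22 + 0.1 + 0.16 + 0.36) = 0.16.
Using total probability over the partition,
P(C) = P(C|R1)·P(R1) + P(C|R2)·P(R2) + P(C|R3)·P(R3) + P(C|R4)·P(R4) + P(C|R5)·P(R5)
      = 0.0676·0.22 + 0.2173·0.1 + 0.2132·0.16 + 0.1825·0.16 + 0.0292·0.36
      = 0.014872 + 0.02173 + 0.034112 + 0.0292 + 0.010512 = 0.110426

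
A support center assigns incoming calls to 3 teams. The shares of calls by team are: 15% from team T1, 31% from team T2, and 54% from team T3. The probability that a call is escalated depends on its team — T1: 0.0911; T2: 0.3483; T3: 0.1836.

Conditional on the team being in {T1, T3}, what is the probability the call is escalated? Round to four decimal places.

0.1635

Let S = {T1, T3}.
P(S) = 0.15 + 0.54 = 0.69.
P(E ∩ S) = 0.0911·0.15 + 0.1836·0.54 = 0.013665 + 0.099144 = 0.112809.
P(E | S) = 0.112809 / 0.69 = 0.163491…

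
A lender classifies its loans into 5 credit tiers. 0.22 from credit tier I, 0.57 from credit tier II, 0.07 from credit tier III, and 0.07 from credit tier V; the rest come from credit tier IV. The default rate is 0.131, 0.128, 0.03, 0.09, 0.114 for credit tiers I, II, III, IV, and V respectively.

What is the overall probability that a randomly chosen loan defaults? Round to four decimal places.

P(IV) = 1 − (0.22 + 0.57 + 0.07 + 0.07) = 0.07.
Using total probability over the partition,
P(D) = P(D|I)·P(I) + P(D|II)·P(II) + P(D|III)·P(III) + P(D|IV)·P(IV) + P(D|V)·P(V)
      = 0.131·0.22 + 0.128·0.57 + 0.03·0.07 + 0.09·0.07 + 0.114·0.07
      = 0.02882 + 0.07296 + 0.0021 + 0.0063 + 0.00798 = 0.11816

0.1182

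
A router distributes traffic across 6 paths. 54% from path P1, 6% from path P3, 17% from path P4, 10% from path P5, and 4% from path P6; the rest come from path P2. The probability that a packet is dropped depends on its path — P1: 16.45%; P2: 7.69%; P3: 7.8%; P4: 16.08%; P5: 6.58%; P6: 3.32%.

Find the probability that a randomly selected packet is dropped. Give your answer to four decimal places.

P(L) ≈ 0.1357

P(P2) = 1 − (0.54 + 0.06 + 0.17 + 0.1 + 0.04) = 0.09.
P(L) = P(L|P1)·P(P1) + P(L|P2)·P(P2) + P(L|P3)·P(P3) + P(L|P4)·P(P4) + P(L|P5)·P(P5) + P(L|P6)·P(P6)
      = 0.1645·0.54 + 0.0769·0.09 + 0.078·0.06 + 0.1608·0.17 + 0.0658·0.1 + 0.0332·0.04
      = 0.08883 + 0.006921 + 0.00468 + 0.027336 + 0.00658 + 0.001328 = 0.135675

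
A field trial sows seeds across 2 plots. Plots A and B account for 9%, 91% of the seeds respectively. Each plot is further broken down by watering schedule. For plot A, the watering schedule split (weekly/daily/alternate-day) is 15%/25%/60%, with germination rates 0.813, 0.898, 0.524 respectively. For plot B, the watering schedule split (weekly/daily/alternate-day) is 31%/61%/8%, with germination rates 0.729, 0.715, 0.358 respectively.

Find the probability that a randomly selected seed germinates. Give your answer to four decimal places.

P(G|A) = 0.15·0.813 + 0.25·0.898 + 0.6·0.524 = 0.12195 + 0.2245 + 0.3144 = 0.66085
P(G|B) = 0.31·0.729 + 0.61·0.715 + 0.08·0.358 = 0.22599 + 0.43615 + 0.02864 = 0.69078
By total probability over the outer partition,
P(G) = 0.09·0.66085 + 0.91·0.69078
      = 0.0594765 + 0.6286098 = 0.6880863

P(G) ≈ 0.6881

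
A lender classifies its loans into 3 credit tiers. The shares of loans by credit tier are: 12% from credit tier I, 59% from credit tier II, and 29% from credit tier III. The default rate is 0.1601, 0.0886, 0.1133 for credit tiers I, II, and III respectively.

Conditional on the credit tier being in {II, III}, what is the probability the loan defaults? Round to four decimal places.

Let S = {II, III}.
P(S) = 0.59 + 0.29 = 0.88.
P(D ∩ S) = 0.0886·0.59 + 0.1133·0.29 = 0.052274 + 0.032857 = 0.085131.
P(D | S) = 0.085131 / 0.88 = 0.096740…

P(D|S) ≈ 0.0967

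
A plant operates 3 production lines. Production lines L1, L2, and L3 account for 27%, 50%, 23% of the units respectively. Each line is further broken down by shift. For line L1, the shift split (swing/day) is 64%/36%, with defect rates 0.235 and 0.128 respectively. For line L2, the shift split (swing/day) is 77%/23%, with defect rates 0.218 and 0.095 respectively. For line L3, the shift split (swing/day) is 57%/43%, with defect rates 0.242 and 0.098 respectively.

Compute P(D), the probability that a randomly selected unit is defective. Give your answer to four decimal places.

0.1893

P(D|L1) = 0.64·0.235 + 0.36·0.128 = 0.1504 + 0.04608 = 0.19648
P(D|L2) = 0.77·0.218 + 0.23·0.095 = 0.16786 + 0.02185 = 0.18971
P(D|L3) = 0.57·0.242 + 0.43·0.098 = 0.13794 + 0.04214 = 0.18008
By total probability over the outer partition,
P(D) = 0.27·0.19648 + 0.5·0.18971 + 0.23·0.18008
      = 0.0530496 + 0.094855 + 0.0414184 = 0.189323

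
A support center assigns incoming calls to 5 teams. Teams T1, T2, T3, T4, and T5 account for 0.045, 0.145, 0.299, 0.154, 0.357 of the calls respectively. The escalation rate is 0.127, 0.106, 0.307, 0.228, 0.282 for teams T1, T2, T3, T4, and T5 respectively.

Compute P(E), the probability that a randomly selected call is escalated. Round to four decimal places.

0.2487

P(E) = P(E|T1)·P(T1) + P(E|T2)·P(T2) + P(E|T3)·P(T3) + P(E|T4)·P(T4) + P(E|T5)·P(T5)
      = 0.127·0.045 + 0.106·0.145 + 0.307·0.299 + 0.228·0.154 + 0.282·0.357
      = 0.005715 + 0.01537 + 0.091793 + 0.035112 + 0.100674 = 0.248664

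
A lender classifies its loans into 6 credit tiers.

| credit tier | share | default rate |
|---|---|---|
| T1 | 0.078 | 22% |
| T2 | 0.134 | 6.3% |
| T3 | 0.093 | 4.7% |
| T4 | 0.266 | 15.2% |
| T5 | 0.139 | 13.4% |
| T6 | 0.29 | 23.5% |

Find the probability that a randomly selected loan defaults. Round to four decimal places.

Summing over the partition,
P(D) = P(D|T1)·P(T1) + P(D|T2)·P(T2) + P(D|T3)·P(T3) + P(D|T4)·P(T4) + P(D|T5)·P(T5) + P(D|T6)·P(T6)
      = 0.22·0.078 + 0.063·0.134 + 0.047·0.093 + 0.152·0.266 + 0.134·0.139 + 0.235·0.29
      = 0.01716 + 0.008442 + 0.004371 + 0.040432 + 0.018626 + 0.06815 = 0.157181

0.1572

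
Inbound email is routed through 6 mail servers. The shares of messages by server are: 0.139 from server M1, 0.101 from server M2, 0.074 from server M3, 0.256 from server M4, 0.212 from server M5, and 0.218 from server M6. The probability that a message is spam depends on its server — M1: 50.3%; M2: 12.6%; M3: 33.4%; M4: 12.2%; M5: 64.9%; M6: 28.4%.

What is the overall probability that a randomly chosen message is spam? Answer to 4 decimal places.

0.3381

Summing over the partition,
P(S) = P(S|M1)·P(M1) + P(S|M2)·P(M2) + P(S|M3)·P(M3) + P(S|M4)·P(M4) + P(S|M5)·P(M5) + P(S|M6)·P(M6)
      = 0.503·0.139 + 0.126·0.101 + 0.334·0.074 + 0.122·0.256 + 0.649·0.212 + 0.284·0.218
      = 0.069917 + 0.012726 + 0.024716 + 0.031232 + 0.137588 + 0.061912 = 0.338091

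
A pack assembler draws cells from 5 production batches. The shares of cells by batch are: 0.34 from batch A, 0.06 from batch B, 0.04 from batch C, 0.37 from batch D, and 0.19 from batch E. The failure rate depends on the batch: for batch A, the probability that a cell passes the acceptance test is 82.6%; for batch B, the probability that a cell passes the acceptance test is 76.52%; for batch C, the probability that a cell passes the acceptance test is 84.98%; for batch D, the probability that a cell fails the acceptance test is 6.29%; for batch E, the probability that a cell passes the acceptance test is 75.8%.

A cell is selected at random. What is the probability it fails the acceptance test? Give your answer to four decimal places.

P(F|A) = 1 − 0.826 = 0.174.
P(F|B) = 1 − 0.7652 = 0.2348.
P(F|C) = 1 − 0.8498 = 0.1502.
P(F|E) = 1 − 0.758 = 0.242.
P(F) = P(F|A)·P(A) + P(F|B)·P(B) + P(F|C)·P(C) + P(F|D)·P(D) + P(F|E)·P(E)
      = 0.174·0.34 + 0.2348·0.06 + 0.1502·0.04 + 0.0629·0.37 + 0.242·0.19
      = 0.05916 + 0.014088 + 0.006008 + 0.023273 + 0.04598 = 0.148509

P(F) ≈ 0.1485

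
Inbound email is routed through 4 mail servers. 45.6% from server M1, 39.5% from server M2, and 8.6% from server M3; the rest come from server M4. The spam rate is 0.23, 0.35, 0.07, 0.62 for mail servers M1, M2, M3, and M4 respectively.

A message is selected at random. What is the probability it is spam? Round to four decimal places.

P(S) ≈ 0.2882

P(M4) = 1 − (0.456 + 0.395 + 0.086) = 0.063.
By the law of total probability,
P(S) = P(S|M1)·P(M1) + P(S|M2)·P(M2) + P(S|M3)·P(M3) + P(S|M4)·P(M4)
      = 0.23·0.456 + 0.35·0.395 + 0.07·0.086 + 0.62·0.063
      = 0.10488 + 0.13825 + 0.00602 + 0.03906 = 0.28821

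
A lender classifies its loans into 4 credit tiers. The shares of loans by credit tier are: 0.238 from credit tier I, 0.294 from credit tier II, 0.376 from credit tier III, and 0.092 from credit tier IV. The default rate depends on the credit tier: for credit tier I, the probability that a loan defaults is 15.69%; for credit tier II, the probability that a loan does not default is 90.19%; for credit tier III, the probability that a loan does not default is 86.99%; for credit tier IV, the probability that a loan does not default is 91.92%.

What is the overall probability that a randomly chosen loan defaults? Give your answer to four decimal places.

P(D|II) = 1 − 0.9019 = 0.0981.
P(D|III) = 1 − 0.8699 = 0.1301.
P(D|IV) = 1 − 0.9192 = 0.0808.
By the law of total probability,
P(D) = P(D|I)·P(I) + P(D|II)·P(II) + P(D|III)·P(III) + P(D|IV)·P(IV)
      = 0.1569·0.238 + 0.0981·0.294 + 0.1301·0.376 + 0.0808·0.092
      = 0.0373422 + 0.0288414 + 0.0489176 + 0.0074336 = 0.1225348

0.1225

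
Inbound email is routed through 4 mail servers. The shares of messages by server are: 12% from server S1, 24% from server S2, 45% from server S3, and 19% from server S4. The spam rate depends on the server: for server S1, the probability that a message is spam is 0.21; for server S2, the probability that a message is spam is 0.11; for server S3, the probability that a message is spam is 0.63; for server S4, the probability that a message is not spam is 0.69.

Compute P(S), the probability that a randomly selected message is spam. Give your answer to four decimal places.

0.3940

P(S|S4) = 1 − 0.69 = 0.31.
P(S) = P(S|S1)·P(S1) + P(S|S2)·P(S2) + P(S|S3)·P(S3) + P(S|S4)·P(S4)
      = 0.21·0.12 + 0.11·0.24 + 0.63·0.45 + 0.31·0.19
      = 0.0252 + 0.0264 + 0.2835 + 0.0589 = 0.394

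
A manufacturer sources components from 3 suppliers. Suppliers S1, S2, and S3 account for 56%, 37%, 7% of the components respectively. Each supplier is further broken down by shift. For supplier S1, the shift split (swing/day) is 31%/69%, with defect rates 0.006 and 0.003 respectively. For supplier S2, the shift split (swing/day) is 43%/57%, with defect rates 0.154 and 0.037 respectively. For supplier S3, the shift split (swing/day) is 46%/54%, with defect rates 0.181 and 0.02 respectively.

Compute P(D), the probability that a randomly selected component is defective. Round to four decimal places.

P(D|S1) = 0.31·0.006 + 0.69·0.003 = 0.00186 + 0.00207 = 0.00393
P(D|S2) = 0.43·0.154 + 0.57·0.037 = 0.06622 + 0.02109 = 0.08731
P(D|S3) = 0.46·0.181 + 0.54·0.02 = 0.08326 + 0.0108 = 0.09406
By total probability over the outer partition,
P(D) = 0.56·0.00393 + 0.37·0.08731 + 0.07·0.09406
      = 0.0022008 + 0.0323047 + 0.0065842 = 0.0410897

P(D) ≈ 0.0411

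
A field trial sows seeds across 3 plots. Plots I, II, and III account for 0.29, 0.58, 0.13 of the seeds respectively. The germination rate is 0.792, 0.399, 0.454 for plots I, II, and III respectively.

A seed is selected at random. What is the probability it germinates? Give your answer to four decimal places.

Using total probability over the partition,
P(G) = P(G|I)·P(I) + P(G|II)·P(II) + P(G|III)·P(III)
      = 0.792·0.29 + 0.399·0.58 + 0.454·0.13
      = 0.22968 + 0.23142 + 0.05902 = 0.52012

P(G) ≈ 0.5201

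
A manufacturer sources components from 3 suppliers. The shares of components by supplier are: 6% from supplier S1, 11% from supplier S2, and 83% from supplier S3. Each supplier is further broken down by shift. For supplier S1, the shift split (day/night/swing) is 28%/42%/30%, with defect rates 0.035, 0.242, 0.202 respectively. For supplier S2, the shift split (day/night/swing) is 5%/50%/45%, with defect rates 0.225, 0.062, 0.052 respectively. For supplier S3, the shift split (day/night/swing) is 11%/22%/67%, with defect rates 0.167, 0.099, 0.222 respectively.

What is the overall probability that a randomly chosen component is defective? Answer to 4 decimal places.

P(D) ≈ 0.1743

P(D|S1) = 0.28·0.035 + 0.42·0.242 + 0.3·0.202 = 0.0098 + 0.10164 + 0.0606 = 0.17204
P(D|S2) = 0.05·0.225 + 0.5·0.062 + 0.45·0.052 = 0.01125 + 0.031 + 0.0234 = 0.06565
P(D|S3) = 0.11·0.167 + 0.22·0.099 + 0.67·0.222 = 0.01837 + 0.02178 + 0.14874 = 0.18889
Then overall,
P(D) = 0.06·0.17204 + 0.11·0.06565 + 0.83·0.18889
      = 0.0103224 + 0.0072215 + 0.1567787 = 0.1743226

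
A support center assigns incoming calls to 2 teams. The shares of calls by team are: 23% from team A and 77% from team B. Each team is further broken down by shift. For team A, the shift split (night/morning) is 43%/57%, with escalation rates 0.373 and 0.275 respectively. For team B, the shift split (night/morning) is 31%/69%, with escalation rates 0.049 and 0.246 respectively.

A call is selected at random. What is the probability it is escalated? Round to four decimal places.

P(E) ≈ 0.2153

P(E|A) = 0.43·0.373 + 0.57·0.275 = 0.16039 + 0.15675 = 0.31714
P(E|B) = 0.31·0.049 + 0.69·0.246 = 0.01519 + 0.16974 = 0.18493
Then overall,
P(E) = 0.23·0.31714 + 0.77·0.18493
      = 0.0729422 + 0.1423961 = 0.2153383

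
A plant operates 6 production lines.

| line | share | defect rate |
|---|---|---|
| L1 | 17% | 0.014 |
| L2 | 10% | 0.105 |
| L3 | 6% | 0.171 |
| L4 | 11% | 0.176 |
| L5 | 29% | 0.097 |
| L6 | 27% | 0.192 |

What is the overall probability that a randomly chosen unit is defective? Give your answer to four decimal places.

P(D) ≈ 0.1225

Summing over the partition,
P(D) = P(D|L1)·P(L1) + P(D|L2)·P(L2) + P(D|L3)·P(L3) + P(D|L4)·P(L4) + P(D|L5)·P(L5) + P(D|L6)·P(L6)
      = 0.014·0.17 + 0.105·0.1 + 0.171·0.06 + 0.176·0.11 + 0.097·0.29 + 0.192·0.27
      = 0.00238 + 0.0105 + 0.01026 + 0.01936 + 0.02813 + 0.05184 = 0.12247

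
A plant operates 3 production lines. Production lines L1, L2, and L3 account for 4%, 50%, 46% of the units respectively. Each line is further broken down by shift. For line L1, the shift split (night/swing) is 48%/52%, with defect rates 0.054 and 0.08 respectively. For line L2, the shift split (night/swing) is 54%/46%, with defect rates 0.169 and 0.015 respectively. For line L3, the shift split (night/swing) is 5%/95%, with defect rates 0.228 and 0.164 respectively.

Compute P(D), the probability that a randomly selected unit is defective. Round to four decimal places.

P(D|L1) = 0.48·0.054 + 0.52·0.08 = 0.02592 + 0.0416 = 0.06752
P(D|L2) = 0.54·0.169 + 0.46·0.015 = 0.09126 + 0.0069 = 0.09816
P(D|L3) = 0.05·0.228 + 0.95·0.164 = 0.0114 + 0.1558 = 0.1672
Then overall,
P(D) = 0.04·0.06752 + 0.5·0.09816 + 0.46·0.1672
      = 0.0027008 + 0.04908 + 0.076912 = 0.1286928

P(D) ≈ 0.1287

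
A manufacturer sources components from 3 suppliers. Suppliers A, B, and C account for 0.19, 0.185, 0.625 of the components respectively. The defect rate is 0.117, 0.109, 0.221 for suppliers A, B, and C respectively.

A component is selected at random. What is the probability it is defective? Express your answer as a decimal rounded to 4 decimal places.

By the law of total probability,
P(D) = P(D|A)·P(A) + P(D|B)·P(B) + P(D|C)·P(C)
      = 0.117·0.19 + 0.109·0.185 + 0.221·0.625
      = 0.02223 + 0.020165 + 0.138125 = 0.18052

P(D) ≈ 0.1805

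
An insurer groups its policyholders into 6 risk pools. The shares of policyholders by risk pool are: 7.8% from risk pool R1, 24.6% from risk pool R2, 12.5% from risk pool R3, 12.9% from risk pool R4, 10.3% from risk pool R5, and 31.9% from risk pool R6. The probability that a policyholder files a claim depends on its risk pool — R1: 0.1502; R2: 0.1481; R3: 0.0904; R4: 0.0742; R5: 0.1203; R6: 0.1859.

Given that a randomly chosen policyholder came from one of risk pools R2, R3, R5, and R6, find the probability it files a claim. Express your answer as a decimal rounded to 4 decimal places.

P(C|S) ≈ 0.1506

Let S = {R2, R3, R5, R6}.
P(S) = 0.246 + 0.125 + 0.103 + 0.319 = 0.793.
P(C ∩ S) = 0.1481·0.246 + 0.0904·0.125 + 0.1203·0.103 + 0.1859·0.319 = 0.0364326 + 0.0113 + 0.0123909 + 0.0593021 = 0.1194256.
P(C | S) = 0.1194256 / 0.793 = 0.150600…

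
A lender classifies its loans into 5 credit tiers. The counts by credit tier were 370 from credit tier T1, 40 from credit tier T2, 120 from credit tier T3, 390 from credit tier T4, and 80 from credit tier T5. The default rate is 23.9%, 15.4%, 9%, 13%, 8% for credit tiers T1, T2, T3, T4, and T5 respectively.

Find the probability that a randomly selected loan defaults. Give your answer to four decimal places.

P(D) ≈ 0.1625

Total: 370 + 40 + 120 + 390 + 80 = 1000.
P(T1) = 370/1000 = 0.37. P(T2) = 40/1000 = 0.04. P(T3) = 120/1000 = 0.12. P(T4) = 390/1000 = 0.39. P(T5) = 80/1000 = 0.08.
Summing over the partition,
P(D) = P(D|T1)·P(T1) + P(D|T2)·P(T2) + P(D|T3)·P(T3) + P(D|T4)·P(T4) + P(D|T5)·P(T5)
      = 0.239·0.37 + 0.154·0.04 + 0.09·0.12 + 0.13·0.39 + 0.08·0.08
      = 0.08843 + 0.00616 + 0.0108 + 0.0507 + 0.0064 = 0.16249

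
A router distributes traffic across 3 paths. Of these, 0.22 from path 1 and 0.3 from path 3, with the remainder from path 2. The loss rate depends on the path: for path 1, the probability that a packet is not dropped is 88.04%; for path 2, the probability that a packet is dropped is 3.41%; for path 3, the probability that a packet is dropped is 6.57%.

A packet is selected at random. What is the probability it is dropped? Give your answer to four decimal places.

P(2) = 1 − (0.22 + 0.3) = 0.48.
P(L|1) = 1 − 0.8804 = 0.1196.
P(L) = P(L|1)·P(1) + P(L|2)·P(2) + P(L|3)·P(3)
      = 0.1196·0.22 + 0.0341·0.48 + 0.0657·0.3
      = 0.026312 + 0.016368 + 0.01971 = 0.06239

0.0624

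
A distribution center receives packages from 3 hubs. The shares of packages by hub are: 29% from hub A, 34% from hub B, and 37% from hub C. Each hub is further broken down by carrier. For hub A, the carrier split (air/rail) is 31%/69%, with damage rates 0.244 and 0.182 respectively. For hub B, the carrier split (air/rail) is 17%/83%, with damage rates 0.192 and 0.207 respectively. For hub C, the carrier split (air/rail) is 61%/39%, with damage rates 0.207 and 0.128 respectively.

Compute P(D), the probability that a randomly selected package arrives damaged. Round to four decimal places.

P(D|A) = 0.31·0.244 + 0.69·0.182 = 0.07564 + 0.12558 = 0.20122
P(D|B) = 0.17·0.192 + 0.83·0.207 = 0.03264 + 0.17181 = 0.20445
P(D|C) = 0.61·0.207 + 0.39·0.128 = 0.12627 + 0.04992 = 0.17619
Then overall,
P(D) = 0.29·0.20122 + 0.34·0.20445 + 0.37·0.17619
      = 0.0583538 + 0.069513 + 0.0651903 = 0.1930571

P(D) ≈ 0.1931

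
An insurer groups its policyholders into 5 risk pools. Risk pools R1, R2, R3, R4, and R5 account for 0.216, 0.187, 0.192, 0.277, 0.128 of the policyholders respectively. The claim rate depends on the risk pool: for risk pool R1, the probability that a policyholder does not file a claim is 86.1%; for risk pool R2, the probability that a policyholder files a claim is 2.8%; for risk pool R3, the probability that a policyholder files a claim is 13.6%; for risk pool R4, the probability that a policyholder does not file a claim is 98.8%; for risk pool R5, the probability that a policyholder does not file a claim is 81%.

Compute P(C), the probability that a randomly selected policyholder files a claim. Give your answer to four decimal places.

P(C|R1) = 1 − 0.861 = 0.139.
P(C|R4) = 1 − 0.988 = 0.012.
P(C|R5) = 1 − 0.81 = 0.19.
By the law of total probability,
P(C) = P(C|R1)·P(R1) + P(C|R2)·P(R2) + P(C|R3)·P(R3) + P(C|R4)·P(R4) + P(C|R5)·P(R5)
      = 0.139·0.216 + 0.028·0.187 + 0.136·0.192 + 0.012·0.277 + 0.19·0.128
      = 0.030024 + 0.005236 + 0.026112 + 0.003324 + 0.02432 = 0.089016

P(C) ≈ 0.0890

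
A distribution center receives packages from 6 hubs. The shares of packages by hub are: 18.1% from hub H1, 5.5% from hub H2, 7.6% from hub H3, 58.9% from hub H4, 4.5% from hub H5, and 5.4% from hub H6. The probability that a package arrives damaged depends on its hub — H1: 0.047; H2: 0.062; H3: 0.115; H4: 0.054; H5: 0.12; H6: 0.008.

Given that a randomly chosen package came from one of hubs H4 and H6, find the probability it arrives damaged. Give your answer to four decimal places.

Let S = {H4, H6}.
P(S) = 0.589 + 0.054 = 0.643.
P(D ∩ S) = 0.054·0.589 + 0.008·0.054 = 0.031806 + 0.000432 = 0.032238.
P(D | S) = 0.032238 / 0.643 = 0.050137…

0.0501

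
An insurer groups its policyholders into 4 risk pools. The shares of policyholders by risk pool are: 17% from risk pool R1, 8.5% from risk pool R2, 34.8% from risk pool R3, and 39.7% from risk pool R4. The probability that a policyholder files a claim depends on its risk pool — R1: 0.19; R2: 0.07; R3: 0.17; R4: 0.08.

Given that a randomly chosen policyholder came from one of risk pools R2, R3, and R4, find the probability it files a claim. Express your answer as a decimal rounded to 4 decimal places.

0.1167

Let S = {R2, R3, R4}.
P(S) = 0.085 + 0.348 + 0.397 = 0.83.
P(C ∩ S) = 0.07·0.085 + 0.17·0.348 + 0.08·0.397 = 0.00595 + 0.05916 + 0.03176 = 0.09687.
P(C | S) = 0.09687 / 0.83 = 0.116711…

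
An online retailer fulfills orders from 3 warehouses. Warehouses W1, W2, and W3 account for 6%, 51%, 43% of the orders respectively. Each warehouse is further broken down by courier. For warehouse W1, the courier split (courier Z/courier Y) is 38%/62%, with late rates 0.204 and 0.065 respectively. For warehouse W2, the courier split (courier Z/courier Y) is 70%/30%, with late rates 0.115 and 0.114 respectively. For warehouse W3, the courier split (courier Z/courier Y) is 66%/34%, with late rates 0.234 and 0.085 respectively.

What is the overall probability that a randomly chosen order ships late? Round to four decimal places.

P(L|W1) = 0.38·0.204 + 0.62·0.065 = 0.07752 + 0.0403 = 0.11782
P(L|W2) = 0.7·0.115 + 0.3·0.114 = 0.0805 + 0.0342 = 0.1147
P(L|W3) = 0.66·0.234 + 0.34·0.085 = 0.15444 + 0.0289 = 0.18334
Then overall,
P(L) = 0.06·0.11782 + 0.51·0.1147 + 0.43·0.18334
      = 0.0070692 + 0.058497 + 0.0788362 = 0.1444024

0.1444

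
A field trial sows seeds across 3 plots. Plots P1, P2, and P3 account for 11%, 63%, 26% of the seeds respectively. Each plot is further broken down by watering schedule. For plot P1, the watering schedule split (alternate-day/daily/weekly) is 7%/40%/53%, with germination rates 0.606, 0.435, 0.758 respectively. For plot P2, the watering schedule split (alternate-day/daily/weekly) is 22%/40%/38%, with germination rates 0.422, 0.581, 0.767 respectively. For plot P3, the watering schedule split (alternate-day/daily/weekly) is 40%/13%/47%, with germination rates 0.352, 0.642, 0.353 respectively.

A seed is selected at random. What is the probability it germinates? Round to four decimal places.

P(G|P1) = 0.07·0.606 + 0.4·0.435 + 0.53·0.758 = 0.04242 + 0.174 + 0.40174 = 0.61816
P(G|P2) = 0.22·0.422 + 0.4·0.581 + 0.38·0.767 = 0.09284 + 0.2324 + 0.29146 = 0.6167
P(G|P3) = 0.4·0.352 + 0.13·0.642 + 0.47·0.353 = 0.1408 + 0.08346 + 0.16591 = 0.39017
Then overall,
P(G) = 0.11·0.61816 + 0.63·0.6167 + 0.26·0.39017
      = 0.0679976 + 0.388521 + 0.1014442 = 0.5579628

0.5580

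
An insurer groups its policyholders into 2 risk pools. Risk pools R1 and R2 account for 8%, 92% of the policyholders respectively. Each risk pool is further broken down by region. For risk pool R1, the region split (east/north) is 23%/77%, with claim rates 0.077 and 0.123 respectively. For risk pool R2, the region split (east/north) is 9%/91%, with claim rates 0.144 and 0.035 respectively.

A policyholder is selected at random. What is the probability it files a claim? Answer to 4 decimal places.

0.0502

P(C|R1) = 0.23·0.077 + 0.77·0.123 = 0.01771 + 0.09471 = 0.11242
P(C|R2) = 0.09·0.144 + 0.91·0.035 = 0.01296 + 0.03185 = 0.04481
By total probability over the outer partition,
P(C) = 0.08·0.11242 + 0.92·0.04481
      = 0.0089936 + 0.0412252 = 0.0502188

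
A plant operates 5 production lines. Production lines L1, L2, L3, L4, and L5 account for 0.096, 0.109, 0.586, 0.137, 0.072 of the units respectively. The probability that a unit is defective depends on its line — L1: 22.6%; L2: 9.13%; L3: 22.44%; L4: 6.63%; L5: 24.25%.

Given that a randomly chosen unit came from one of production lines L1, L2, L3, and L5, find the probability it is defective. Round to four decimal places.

Let S = {L1, L2, L3, L5}.
P(S) = 0.096 + 0.109 + 0.586 + 0.072 = 0.863.
P(D ∩ S) = 0.226·0.096 + 0.0913·0.109 + 0.2244·0.586 + 0.2425·0.072 = 0.021696 + 0.0099517 + 0.1314984 + 0.01746 = 0.1806061.
P(D | S) = 0.1806061 / 0.863 = 0.209277…

P(D|S) ≈ 0.2093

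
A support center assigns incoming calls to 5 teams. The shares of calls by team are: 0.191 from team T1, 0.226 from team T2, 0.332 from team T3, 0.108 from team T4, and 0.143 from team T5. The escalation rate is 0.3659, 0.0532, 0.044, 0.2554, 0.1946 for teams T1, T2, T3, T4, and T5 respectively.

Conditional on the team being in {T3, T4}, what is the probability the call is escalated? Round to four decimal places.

Let S = {T3, T4}.
P(S) = 0.332 + 0.108 = 0.44.
P(E ∩ S) = 0.044·0.332 + 0.2554·0.108 = 0.014608 + 0.0275832 = 0.0421912.
P(E | S) = 0.0421912 / 0.44 = 0.095889…

P(E|S) ≈ 0.0959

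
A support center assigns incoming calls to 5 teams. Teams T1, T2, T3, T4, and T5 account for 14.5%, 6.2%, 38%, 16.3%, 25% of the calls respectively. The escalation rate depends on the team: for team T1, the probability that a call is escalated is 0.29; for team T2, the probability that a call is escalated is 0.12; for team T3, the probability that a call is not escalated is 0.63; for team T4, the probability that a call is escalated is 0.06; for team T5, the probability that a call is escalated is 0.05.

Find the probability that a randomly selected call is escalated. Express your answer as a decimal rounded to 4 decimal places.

P(E) ≈ 0.2124

P(E|T3) = 1 − 0.63 = 0.37.
By the law of total probability,
P(E) = P(E|T1)·P(T1) + P(E|T2)·P(T2) + P(E|T3)·P(T3) + P(E|T4)·P(T4) + P(E|T5)·P(T5)
      = 0.29·0.145 + 0.12·0.062 + 0.37·0.38 + 0.06·0.163 + 0.05·0.25
      = 0.04205 + 0.00744 + 0.1406 + 0.00978 + 0.0125 = 0.21237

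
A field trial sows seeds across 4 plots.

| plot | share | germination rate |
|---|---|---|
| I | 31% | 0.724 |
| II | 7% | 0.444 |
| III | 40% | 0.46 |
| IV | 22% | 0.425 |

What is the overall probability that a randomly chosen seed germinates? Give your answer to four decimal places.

P(G) = P(G|I)·P(I) + P(G|II)·P(II) + P(G|III)·P(III) + P(G|IV)·P(IV)
      = 0.724·0.31 + 0.444·0.07 + 0.46·0.4 + 0.425·0.22
      = 0.22444 + 0.03108 + 0.184 + 0.0935 = 0.53302

0.5330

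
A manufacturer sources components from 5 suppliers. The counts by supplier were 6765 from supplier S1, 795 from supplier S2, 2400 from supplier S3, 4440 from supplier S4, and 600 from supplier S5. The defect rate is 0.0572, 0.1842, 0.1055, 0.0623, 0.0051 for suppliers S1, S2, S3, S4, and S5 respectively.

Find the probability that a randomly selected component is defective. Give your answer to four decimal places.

P(D) ≈ 0.0711

Total: 6765 + 795 + 2400 + 4440 + 600 = 15000.
P(S1) = 6765/15000 = 0.451. P(S2) = 795/15000 = 0.053. P(S3) = 2400/15000 = 0.16. P(S4) = 4440/15000 = 0.296. P(S5) = 600/15000 = 0.04.
Summing over the partition,
P(D) = P(D|S1)·P(S1) + P(D|S2)·P(S2) + P(D|S3)·P(S3) + P(D|S4)·P(S4) + P(D|S5)·P(S5)
      = 0.0572·0.451 + 0.1842·0.053 + 0.1055·0.16 + 0.0623·0.296 + 0.0051·0.04
      = 0.0257972 + 0.0097626 + 0.01688 + 0.0184408 + 0.000204 = 0.0710846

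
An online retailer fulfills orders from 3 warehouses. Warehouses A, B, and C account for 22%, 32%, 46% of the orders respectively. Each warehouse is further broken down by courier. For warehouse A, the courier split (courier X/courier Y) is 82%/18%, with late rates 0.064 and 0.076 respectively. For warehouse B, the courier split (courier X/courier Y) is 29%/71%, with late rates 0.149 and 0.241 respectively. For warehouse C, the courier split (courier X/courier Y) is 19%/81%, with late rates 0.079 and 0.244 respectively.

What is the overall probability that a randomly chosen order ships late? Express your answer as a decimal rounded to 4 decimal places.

P(L) ≈ 0.1810

P(L|A) = 0.82·0.064 + 0.18·0.076 = 0.05248 + 0.01368 = 0.06616
P(L|B) = 0.29·0.149 + 0.71·0.241 = 0.04321 + 0.17111 = 0.21432
P(L|C) = 0.19·0.079 + 0.81·0.244 = 0.01501 + 0.19764 = 0.21265
Then overall,
P(L) = 0.22·0.06616 + 0.32·0.21432 + 0.46·0.21265
      = 0.0145552 + 0.0685824 + 0.097819 = 0.1809566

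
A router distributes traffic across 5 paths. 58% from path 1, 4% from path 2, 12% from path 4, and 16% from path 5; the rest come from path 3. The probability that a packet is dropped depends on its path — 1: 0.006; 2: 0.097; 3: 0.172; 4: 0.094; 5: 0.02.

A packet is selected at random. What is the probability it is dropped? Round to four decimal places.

P(3) = 1 − (0.58 + 0.04 + 0.12 + 0.16) = 0.1.
Summing over the partition,
P(L) = P(L|1)·P(1) + P(L|2)·P(2) + P(L|3)·P(3) + P(L|4)·P(4) + P(L|5)·P(5)
      = 0.006·0.58 + 0.097·0.04 + 0.172·0.1 + 0.094·0.12 + 0.02·0.16
      = 0.00348 + 0.00388 + 0.0172 + 0.01128 + 0.0032 = 0.03904

0.0390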